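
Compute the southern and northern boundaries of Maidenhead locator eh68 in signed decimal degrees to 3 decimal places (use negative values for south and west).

Field E=4, H=7: +4·20° lon, +7·10° lat → SW at lon -100°, lat -20°.
Square 6, 8: +6·2° lon, +8·1° lat → SW at lon -88°, lat -12°.
Cell spans 2° lon × 1° lat.
south -12.000, north -11.000.

-12.000, -11.000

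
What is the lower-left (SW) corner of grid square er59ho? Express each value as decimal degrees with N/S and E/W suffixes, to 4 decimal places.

Field E=4, R=17: +4·20° lon, +17·10° lat → SW at lon -100°, lat 80°.
Square 5, 9: +5·2° lon, +9·1° lat → SW at lon -90°, lat 89°.
Subsquare h=7, o=14: +7·0.0833333° lon, +14·0.0416667° lat → SW at lon -89.4167°, lat 89.5833°.
latitude 89.5833° N, longitude 89.4167° W.

89.5833° N, 89.4167° W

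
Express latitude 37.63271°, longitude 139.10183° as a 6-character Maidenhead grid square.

PM97np

Shift to the Maidenhead origin (180°W, 90°S): lon 319.1018, lat 127.6327.
Field: 319.1018/20 → 15 → P, 127.6327/10 → 12 → M; chars PM.
Square: 19.1018/2 → 9, 7.6327/1 → 7; chars 97.
Subsquare: 1.1018/0.0833333 → 13 → n, 0.6327/0.0416667 → 15 → p; chars np.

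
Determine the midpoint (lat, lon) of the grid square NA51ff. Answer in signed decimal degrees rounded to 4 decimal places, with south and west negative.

-88.7708, 90.4583

Field N=13, A=0: +13·20° lon, +0·10° lat → SW at lon 80°, lat -90°.
Square 5, 1: +5·2° lon, +1·1° lat → SW at lon 90°, lat -89°.
Subsquare f=5, f=5: +5·0.0833333° lon, +5·0.0416667° lat → SW at lon 90.4167°, lat -88.7917°.
Cell spans 0.0833333° lon × 0.0416667° lat. Centre is SW corner plus half of each.
latitude -88.7708, longitude 90.4583.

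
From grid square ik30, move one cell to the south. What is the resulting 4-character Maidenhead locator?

Latitude square 0; −1 → -1, wraps to 9, carry into field.
Latitude field K = 10; −1 → 9 = J.
The longitude characters are unchanged.

IJ39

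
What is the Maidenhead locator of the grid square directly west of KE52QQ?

KE52pq

Longitude subsquare q = 16; −1 → 15 = p.
The latitude characters are unchanged.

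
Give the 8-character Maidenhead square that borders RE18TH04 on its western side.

RE18sh94

Longitude extended square 0; −1 → -1, wraps to 9, carry into subsquare.
Longitude subsquare t = 19; −1 → 18 = s.
The latitude characters are unchanged.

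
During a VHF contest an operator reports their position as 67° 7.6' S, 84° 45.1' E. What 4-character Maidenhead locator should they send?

NC22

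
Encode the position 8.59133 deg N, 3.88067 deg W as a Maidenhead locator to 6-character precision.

Add 180° to longitude and 90° to latitude: 176.1193, 98.5913.
Field: lon ⌊176.1193/20⌋ = 8 → I; lat ⌊98.5913/10⌋ = 9 → J.
Square: lon ⌊16.1193/2⌋ = 8; lat ⌊8.5913/1⌋ = 8.
Subsquare: lon ⌊0.1193/0.0833333⌋ = 1 → b; lat ⌊0.5913/0.0416667⌋ = 14 → o.

IJ88bo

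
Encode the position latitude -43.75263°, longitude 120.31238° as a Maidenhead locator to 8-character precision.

Offset from 180°W / 90°S: lon 300.31238°, lat 46.24737°.
Field: lon ⌊300.31238/20⌋ = 15 → P; lat ⌊46.24737/10⌋ = 4 → E.
Square: lon ⌊0.31238/2⌋ = 0; lat ⌊6.24737/1⌋ = 6.
Subsquare: lon ⌊0.31238/0.0833333⌋ = 3 → d; lat ⌊0.24737/0.0416667⌋ = 5 → f.
Extended square: lon ⌊0.06238/0.00833333⌋ = 7; lat ⌊0.03904/0.00416667⌋ = 9.

PE06df79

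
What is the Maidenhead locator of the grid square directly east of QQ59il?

QQ59jl

Longitude subsquare i = 8; +1 → 9 = j.
The latitude characters are unchanged.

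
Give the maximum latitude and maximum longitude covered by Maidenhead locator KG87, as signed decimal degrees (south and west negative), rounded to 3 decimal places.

Field K=10, G=6: +10·20° lon, +6·10° lat → SW at lon 20°, lat -30°.
Square 8, 7: +8·2° lon, +7·1° lat → SW at lon 36°, lat -23°.
Cell spans 2° lon × 1° lat. NE corner is SW corner plus one full cell.
latitude -22.000, longitude 38.000.

-22.000, 38.000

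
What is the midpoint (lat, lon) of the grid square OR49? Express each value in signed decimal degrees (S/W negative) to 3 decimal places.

89.500, 109.000

Field O=14, R=17: +14·20° lon, +17·10° lat → SW at lon 100°, lat 80°.
Square 4, 9: +4·2° lon, +9·1° lat → SW at lon 108°, lat 89°.
Cell spans 2° lon × 1° lat. Centre is SW corner plus half of each.
latitude 89.500, longitude 109.000.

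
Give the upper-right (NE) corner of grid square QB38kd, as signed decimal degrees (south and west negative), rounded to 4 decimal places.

-71.8333, 146.9167

Field Q=16, B=1: +16·20° lon, +1·10° lat → SW at lon 140°, lat -80°.
Square 3, 8: +3·2° lon, +8·1° lat → SW at lon 146°, lat -72°.
Subsquare k=10, d=3: +10·0.0833333° lon, +3·0.0416667° lat → SW at lon 146.833°, lat -71.875°.
Cell spans 0.0833333° lon × 0.0416667° lat. NE corner is SW corner plus one full cell.
latitude -71.8333, longitude 146.9167.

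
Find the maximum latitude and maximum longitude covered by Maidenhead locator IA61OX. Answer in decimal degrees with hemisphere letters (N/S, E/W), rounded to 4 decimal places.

88.0000° S, 6.7500° W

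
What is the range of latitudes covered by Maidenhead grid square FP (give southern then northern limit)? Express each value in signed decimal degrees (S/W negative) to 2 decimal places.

Field F=5, P=15: +5·20° lon, +15·10° lat → SW at lon -80°, lat 60°.
Cell spans 20° lon × 10° lat.
south 60.00, north 70.00.

60.00, 70.00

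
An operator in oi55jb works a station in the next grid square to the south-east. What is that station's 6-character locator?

OI55ka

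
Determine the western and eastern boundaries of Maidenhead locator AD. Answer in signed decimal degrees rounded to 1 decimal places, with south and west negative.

-180.0, -160.0

Field A=0, D=3: +0·20° lon, +3·10° lat → SW at lon -180°, lat -60°.
Cell spans 20° lon × 10° lat.
west -180.0, east -160.0.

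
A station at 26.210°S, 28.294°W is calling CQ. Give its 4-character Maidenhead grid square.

HG53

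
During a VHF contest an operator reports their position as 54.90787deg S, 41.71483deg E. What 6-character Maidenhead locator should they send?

Offset from 180°W / 90°S: lon 221.7148°, lat 35.0921°.
Field (20°×10°, letters A–R): 221.7148/20 → 11 → L, 35.0921/10 → 3 → D; chars LD.
Square (2°×1°, digits 0–9): 1.7148/2 → 0, 5.0921/1 → 5; chars 05.
Subsquare (5′×2.5′, letters a–x): 1.7148/0.0833333 → 20 → u, 0.0921/0.0416667 → 2 → c; chars uc.

LD05uc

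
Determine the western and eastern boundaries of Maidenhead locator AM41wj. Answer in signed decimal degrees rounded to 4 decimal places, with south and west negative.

Field A=0, M=12: +0·20° lon, +12·10° lat → SW at lon -180°, lat 30°.
Square 4, 1: +4·2° lon, +1·1° lat → SW at lon -172°, lat 31°.
Subsquare w=22, j=9: +22·0.0833333° lon, +9·0.0416667° lat → SW at lon -170.167°, lat 31.375°.
Cell spans 0.0833333° lon × 0.0416667° lat.
west -170.1667, east -170.0833.

-170.1667, -170.0833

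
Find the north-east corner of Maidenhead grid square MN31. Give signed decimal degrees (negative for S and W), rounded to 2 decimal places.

42.00, 68.00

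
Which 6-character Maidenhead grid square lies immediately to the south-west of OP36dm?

Longitude subsquare d = 3; −1 → 2 = c.
Latitude subsquare m = 12; −1 → 11 = l.

OP36cl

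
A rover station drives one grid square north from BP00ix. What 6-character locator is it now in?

BP01ia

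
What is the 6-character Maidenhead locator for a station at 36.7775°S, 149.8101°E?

QF43vf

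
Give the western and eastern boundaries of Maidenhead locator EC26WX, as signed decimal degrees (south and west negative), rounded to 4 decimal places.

Field E=4, C=2: +4·20° lon, +2·10° lat → SW at lon -100°, lat -70°.
Square 2, 6: +2·2° lon, +6·1° lat → SW at lon -96°, lat -64°.
Subsquare w=22, x=23: +22·0.0833333° lon, +23·0.0416667° lat → SW at lon -94.1667°, lat -63.0417°.
Cell spans 0.0833333° lon × 0.0416667° lat.
west -94.1667, east -94.0833.

-94.1667, -94.0833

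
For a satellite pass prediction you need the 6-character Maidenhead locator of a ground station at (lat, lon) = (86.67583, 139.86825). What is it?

PR96wq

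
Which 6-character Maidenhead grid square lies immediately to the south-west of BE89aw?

Longitude subsquare a = 0; −1 → -1, wraps to 23 = x, carry into square.
Longitude square 8; −1 → 7.
Latitude subsquare w = 22; −1 → 21 = v.

BE79xv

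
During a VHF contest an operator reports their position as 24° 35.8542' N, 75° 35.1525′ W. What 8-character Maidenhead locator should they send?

FL24eo93

Add 180° to longitude and 90° to latitude: 104.41412, 114.59757.
Field: 104.41412/20 → 5 → F, 114.59757/10 → 11 → L; chars FL.
Square: 4.41412/2 → 2, 4.59757/1 → 4; chars 24.
Subsquare: 0.41412/0.0833333 → 4 → e, 0.59757/0.0416667 → 14 → o; chars eo.
Extended square: 0.08079/0.00833333 → 9, 0.01424/0.00416667 → 3; chars 93.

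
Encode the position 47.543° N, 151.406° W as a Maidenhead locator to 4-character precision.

Add 180° to longitude and 90° to latitude: 28.59, 137.54.
Field (20°×10°, letters A–R): 28.59/20 → 1 → B, 137.54/10 → 13 → N; chars BN.
Square (2°×1°, digits 0–9): 8.59/2 → 4, 7.54/1 → 7; chars 47.

BN47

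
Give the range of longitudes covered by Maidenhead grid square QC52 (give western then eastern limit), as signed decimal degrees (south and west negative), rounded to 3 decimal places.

150.000, 152.000

Field Q=16, C=2: +16·20° lon, +2·10° lat → SW at lon 140°, lat -70°.
Square 5, 2: +5·2° lon, +2·1° lat → SW at lon 150°, lat -68°.
Cell spans 2° lon × 1° lat.
west 150.000, east 152.000.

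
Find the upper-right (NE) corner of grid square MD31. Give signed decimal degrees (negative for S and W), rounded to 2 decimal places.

Field M=12, D=3: +12·20° lon, +3·10° lat → SW at lon 60°, lat -60°.
Square 3, 1: +3·2° lon, +1·1° lat → SW at lon 66°, lat -59°.
Cell spans 2° lon × 1° lat. NE corner is SW corner plus one full cell.
latitude -58.00, longitude 68.00.

-58.00, 68.00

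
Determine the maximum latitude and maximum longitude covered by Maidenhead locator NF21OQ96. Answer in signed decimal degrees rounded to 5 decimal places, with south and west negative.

-38.30417, 85.25000

Field N=13, F=5: +13·20° lon, +5·10° lat → SW at lon 80°, lat -40°.
Square 2, 1: +2·2° lon, +1·1° lat → SW at lon 84°, lat -39°.
Subsquare o=14, q=16: +14·0.0833333° lon, +16·0.0416667° lat → SW at lon 85.1667°, lat -38.3333°.
Extended square 9, 6: +9·0.00833333° lon, +6·0.00416667° lat → SW at lon 85.2417°, lat -38.3083°.
Cell spans 0.00833333° lon × 0.00416667° lat. NE corner is SW corner plus one full cell.
latitude -38.30417, longitude 85.25000.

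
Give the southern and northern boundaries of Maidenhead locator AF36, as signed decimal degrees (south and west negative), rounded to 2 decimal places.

-34.00, -33.00

Field A=0, F=5: +0·20° lon, +5·10° lat → SW at lon -180°, lat -40°.
Square 3, 6: +3·2° lon, +6·1° lat → SW at lon -174°, lat -34°.
Cell spans 2° lon × 1° lat.
south -34.00, north -33.00.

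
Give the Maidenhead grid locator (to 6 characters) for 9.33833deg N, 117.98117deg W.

Add 180° to longitude and 90° to latitude: 62.0188, 99.3383.
Field: 62.0188/20 → 3 → D, 99.3383/10 → 9 → J; chars DJ.
Square: 2.0188/2 → 1, 9.3383/1 → 9; chars 19.
Subsquare: 0.0188/0.0833333 → 0 → a, 0.3383/0.0416667 → 8 → i; chars ai.

DJ19ai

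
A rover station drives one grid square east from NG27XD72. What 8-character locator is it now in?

NG27xd82

Longitude extended square 7; +1 → 8.
The latitude characters are unchanged.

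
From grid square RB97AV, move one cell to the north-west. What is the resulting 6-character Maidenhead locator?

RB87xw

Longitude subsquare a = 0; −1 → -1, wraps to 23 = x, carry into square.
Longitude square 9; −1 → 8.
Latitude subsquare v = 21; +1 → 22 = w.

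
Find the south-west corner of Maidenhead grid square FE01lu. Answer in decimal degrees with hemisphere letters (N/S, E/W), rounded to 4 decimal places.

48.1667° S, 79.0833° W

Field F=5, E=4: +5·20° lon, +4·10° lat → SW at lon -80°, lat -50°.
Square 0, 1: +0·2° lon, +1·1° lat → SW at lon -80°, lat -49°.
Subsquare l=11, u=20: +11·0.0833333° lon, +20·0.0416667° lat → SW at lon -79.0833°, lat -48.1667°.
latitude 48.1667° S, longitude 79.0833° W.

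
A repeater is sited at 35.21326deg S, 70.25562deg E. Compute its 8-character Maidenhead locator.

MF54ds08

Add 180° to longitude and 90° to latitude: 250.25562, 54.78674.
Field (20°×10°, letters A–R): 250.25562/20 → 12 → M, 54.78674/10 → 5 → F; chars MF.
Square (2°×1°, digits 0–9): 10.25562/2 → 5, 4.78674/1 → 4; chars 54.
Subsquare (5′×2.5′, letters a–x): 0.25562/0.0833333 → 3 → d, 0.78674/0.0416667 → 18 → s; chars ds.
Extended square (30″×15″, digits 0–9): 0.00562/0.00833333 → 0, 0.03674/0.00416667 → 8; chars 08.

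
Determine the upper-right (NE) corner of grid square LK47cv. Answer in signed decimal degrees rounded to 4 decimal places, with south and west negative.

17.9167, 48.2500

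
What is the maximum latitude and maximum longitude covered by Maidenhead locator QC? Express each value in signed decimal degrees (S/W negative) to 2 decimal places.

Field Q=16, C=2: +16·20° lon, +2·10° lat → SW at lon 140°, lat -70°.
Cell spans 20° lon × 10° lat. NE corner is SW corner plus one full cell.
latitude -60.00, longitude 160.00.

-60.00, 160.00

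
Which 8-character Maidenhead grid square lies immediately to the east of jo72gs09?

Longitude extended square 0; +1 → 1.
The latitude characters are unchanged.

JO72gs19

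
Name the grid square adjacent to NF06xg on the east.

NF16ag

Longitude subsquare x = 23; +1 → 24, wraps to 0 = a, carry into square.
Longitude square 0; +1 → 1.
The latitude characters are unchanged.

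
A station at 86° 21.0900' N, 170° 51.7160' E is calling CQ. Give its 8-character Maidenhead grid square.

RR56ki34

Shift to the Maidenhead origin (180°W, 90°S): lon 350.86193, lat 176.35150.
Field (20°×10°, letters A–R): lon ⌊350.86193/20⌋ = 17 → R; lat ⌊176.35150/10⌋ = 17 → R.
Square (2°×1°, digits 0–9): lon ⌊10.86193/2⌋ = 5; lat ⌊6.35150/1⌋ = 6.
Subsquare (5′×2.5′, letters a–x): lon ⌊0.86193/0.0833333⌋ = 10 → k; lat ⌊0.35150/0.0416667⌋ = 8 → i.
Extended square (30″×15″, digits 0–9): lon ⌊0.02860/0.00833333⌋ = 3; lat ⌊0.01817/0.00416667⌋ = 4.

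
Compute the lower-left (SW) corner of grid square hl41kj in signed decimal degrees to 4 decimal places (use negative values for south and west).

Field H=7, L=11: +7·20° lon, +11·10° lat → SW at lon -40°, lat 20°.
Square 4, 1: +4·2° lon, +1·1° lat → SW at lon -32°, lat 21°.
Subsquare k=10, j=9: +10·0.0833333° lon, +9·0.0416667° lat → SW at lon -31.1667°, lat 21.375°.
latitude 21.3750, longitude -31.1667.

21.3750, -31.1667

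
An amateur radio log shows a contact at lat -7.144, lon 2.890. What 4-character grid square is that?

Add 180° to longitude and 90° to latitude: 182.89, 82.86.
Field: 182.89/20 → 9 → J, 82.86/10 → 8 → I; chars JI.
Square: 2.89/2 → 1, 2.86/1 → 2; chars 12.

JI12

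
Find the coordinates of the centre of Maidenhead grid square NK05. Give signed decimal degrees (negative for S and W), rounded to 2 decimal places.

15.50, 81.00

Field N=13, K=10: +13·20° lon, +10·10° lat → SW at lon 80°, lat 10°.
Square 0, 5: +0·2° lon, +5·1° lat → SW at lon 80°, lat 15°.
Cell spans 2° lon × 1° lat. Centre is SW corner plus half of each.
latitude 15.50, longitude 81.00.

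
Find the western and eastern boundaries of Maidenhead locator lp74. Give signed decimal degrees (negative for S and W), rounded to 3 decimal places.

Field L=11, P=15: +11·20° lon, +15·10° lat → SW at lon 40°, lat 60°.
Square 7, 4: +7·2° lon, +4·1° lat → SW at lon 54°, lat 64°.
Cell spans 2° lon × 1° lat.
west 54.000, east 56.000.

54.000, 56.000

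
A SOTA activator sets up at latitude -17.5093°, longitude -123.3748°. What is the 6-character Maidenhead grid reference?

Shift to the Maidenhead origin (180°W, 90°S): lon 56.6252, lat 72.4907.
Field: 56.6252/20 → 2 → C, 72.4907/10 → 7 → H; chars CH.
Square: 16.6252/2 → 8, 2.4907/1 → 2; chars 82.
Subsquare: 0.6252/0.0833333 → 7 → h, 0.4907/0.0416667 → 11 → l; chars hl.

CH82hl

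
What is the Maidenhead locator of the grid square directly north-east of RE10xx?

RE21aa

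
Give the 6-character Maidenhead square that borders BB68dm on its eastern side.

Longitude subsquare d = 3; +1 → 4 = e.
The latitude characters are unchanged.

BB68em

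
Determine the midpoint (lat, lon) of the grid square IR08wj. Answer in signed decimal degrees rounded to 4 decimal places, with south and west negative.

88.3958, -18.1250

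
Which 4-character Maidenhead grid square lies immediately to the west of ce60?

Longitude square 6; −1 → 5.
The latitude characters are unchanged.

CE50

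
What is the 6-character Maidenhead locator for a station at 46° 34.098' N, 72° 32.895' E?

Shift to the Maidenhead origin (180°W, 90°S): lon 252.5482, lat 136.5683.
Field: lon ⌊252.5482/20⌋ = 12 → M; lat ⌊136.5683/10⌋ = 13 → N.
Square: lon ⌊12.5482/2⌋ = 6; lat ⌊6.5683/1⌋ = 6.
Subsquare: lon ⌊0.5482/0.0833333⌋ = 6 → g; lat ⌊0.5683/0.0416667⌋ = 13 → n.

MN66gn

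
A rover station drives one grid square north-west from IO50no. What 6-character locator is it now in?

IO50mp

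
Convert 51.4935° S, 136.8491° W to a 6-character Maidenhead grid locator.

CD18nm

Add 180° to longitude and 90° to latitude: 43.1509, 38.5065.
Field: 43.1509/20 → 2 → C, 38.5065/10 → 3 → D; chars CD.
Square: 3.1509/2 → 1, 8.5065/1 → 8; chars 18.
Subsquare: 1.1509/0.0833333 → 13 → n, 0.5065/0.0416667 → 12 → m; chars nm.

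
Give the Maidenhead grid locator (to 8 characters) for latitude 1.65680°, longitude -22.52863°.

HJ81rp67

Shift to the Maidenhead origin (180°W, 90°S): lon 157.47137, lat 91.65680.
Field: 157.47137/20 → 7 → H, 91.65680/10 → 9 → J; chars HJ.
Square: 17.47137/2 → 8, 1.65680/1 → 1; chars 81.
Subsquare: 1.47137/0.0833333 → 17 → r, 0.65680/0.0416667 → 15 → p; chars rp.
Extended square: 0.05470/0.00833333 → 6, 0.03180/0.00416667 → 7; chars 67.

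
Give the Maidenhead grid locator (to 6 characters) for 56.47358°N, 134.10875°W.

Offset from 180°W / 90°S: lon 45.8913°, lat 146.4736°.
Field (20°×10°, letters A–R): 45.8913/20 → 2 → C, 146.4736/10 → 14 → O; chars CO.
Square (2°×1°, digits 0–9): 5.8913/2 → 2, 6.4736/1 → 6; chars 26.
Subsquare (5′×2.5′, letters a–x): 1.8913/0.0833333 → 22 → w, 0.4736/0.0416667 → 11 → l; chars wl.

CO26wl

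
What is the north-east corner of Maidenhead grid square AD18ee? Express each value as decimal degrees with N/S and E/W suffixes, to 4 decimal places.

Field A=0, D=3: +0·20° lon, +3·10° lat → SW at lon -180°, lat -60°.
Square 1, 8: +1·2° lon, +8·1° lat → SW at lon -178°, lat -52°.
Subsquare e=4, e=4: +4·0.0833333° lon, +4·0.0416667° lat → SW at lon -177.667°, lat -51.8333°.
Cell spans 0.0833333° lon × 0.0416667° lat. NE corner is SW corner plus one full cell.
latitude 51.7917° S, longitude 177.5833° W.

51.7917° S, 177.5833° W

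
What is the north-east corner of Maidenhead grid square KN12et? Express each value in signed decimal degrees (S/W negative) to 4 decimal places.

Field K=10, N=13: +10·20° lon, +13·10° lat → SW at lon 20°, lat 40°.
Square 1, 2: +1·2° lon, +2·1° lat → SW at lon 22°, lat 42°.
Subsquare e=4, t=19: +4·0.0833333° lon, +19·0.0416667° lat → SW at lon 22.3333°, lat 42.7917°.
Cell spans 0.0833333° lon × 0.0416667° lat. NE corner is SW corner plus one full cell.
latitude 42.8333, longitude 22.4167.

42.8333, 22.4167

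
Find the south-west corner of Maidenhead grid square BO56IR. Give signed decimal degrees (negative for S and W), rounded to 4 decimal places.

Field B=1, O=14: +1·20° lon, +14·10° lat → SW at lon -160°, lat 50°.
Square 5, 6: +5·2° lon, +6·1° lat → SW at lon -150°, lat 56°.
Subsquare i=8, r=17: +8·0.0833333° lon, +17·0.0416667° lat → SW at lon -149.333°, lat 56.7083°.
latitude 56.7083, longitude -149.3333.

56.7083, -149.3333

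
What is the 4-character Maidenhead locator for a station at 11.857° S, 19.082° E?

JH98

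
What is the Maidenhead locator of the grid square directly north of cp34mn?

CP34mo

Latitude subsquare n = 13; +1 → 14 = o.
The longitude characters are unchanged.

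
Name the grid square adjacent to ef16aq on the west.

EF06xq

Longitude subsquare a = 0; −1 → -1, wraps to 23 = x, carry into square.
Longitude square 1; −1 → 0.
The latitude characters are unchanged.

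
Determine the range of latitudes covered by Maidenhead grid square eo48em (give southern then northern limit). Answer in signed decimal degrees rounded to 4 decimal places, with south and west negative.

Field E=4, O=14: +4·20° lon, +14·10° lat → SW at lon -100°, lat 50°.
Square 4, 8: +4·2° lon, +8·1° lat → SW at lon -92°, lat 58°.
Subsquare e=4, m=12: +4·0.0833333° lon, +12·0.0416667° lat → SW at lon -91.6667°, lat 58.5°.
Cell spans 0.0833333° lon × 0.0416667° lat.
south 58.5000, north 58.5417.

58.5000, 58.5417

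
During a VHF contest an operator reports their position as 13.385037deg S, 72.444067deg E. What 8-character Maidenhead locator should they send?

MH66fo37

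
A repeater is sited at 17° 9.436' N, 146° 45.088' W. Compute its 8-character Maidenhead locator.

Offset from 180°W / 90°S: lon 33.24853°, lat 107.15727°.
Field: 33.24853/20 → 1 → B, 107.15727/10 → 10 → K; chars BK.
Square: 13.24853/2 → 6, 7.15727/1 → 7; chars 67.
Subsquare: 1.24853/0.0833333 → 14 → o, 0.15727/0.0416667 → 3 → d; chars od.
Extended square: 0.08187/0.00833333 → 9, 0.03227/0.00416667 → 7; chars 97.

BK67od97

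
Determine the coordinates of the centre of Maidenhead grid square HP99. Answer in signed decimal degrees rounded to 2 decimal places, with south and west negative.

Field H=7, P=15: +7·20° lon, +15·10° lat → SW at lon -40°, lat 60°.
Square 9, 9: +9·2° lon, +9·1° lat → SW at lon -22°, lat 69°.
Cell spans 2° lon × 1° lat. Centre is SW corner plus half of each.
latitude 69.50, longitude -21.00.

69.50, -21.00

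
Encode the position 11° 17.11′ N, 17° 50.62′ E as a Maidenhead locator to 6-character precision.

JK81wg

Offset from 180°W / 90°S: lon 197.8437°, lat 101.2852°.
Field: lon ⌊197.8437/20⌋ = 9 → J; lat ⌊101.2852/10⌋ = 10 → K.
Square: lon ⌊17.8437/2⌋ = 8; lat ⌊1.2852/1⌋ = 1.
Subsquare: lon ⌊1.8437/0.0833333⌋ = 22 → w; lat ⌊0.2852/0.0416667⌋ = 6 → g.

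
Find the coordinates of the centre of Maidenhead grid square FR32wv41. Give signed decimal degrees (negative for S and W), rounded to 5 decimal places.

82.88125, -72.12917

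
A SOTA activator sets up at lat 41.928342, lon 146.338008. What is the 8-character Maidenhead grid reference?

Add 180° to longitude and 90° to latitude: 326.33801, 131.92834.
Field: 326.33801/20 → 16 → Q, 131.92834/10 → 13 → N; chars QN.
Square: 6.33801/2 → 3, 1.92834/1 → 1; chars 31.
Subsquare: 0.33801/0.0833333 → 4 → e, 0.92834/0.0416667 → 22 → w; chars ew.
Extended square: 0.00467/0.00833333 → 0, 0.01168/0.00416667 → 2; chars 02.

QN31ew02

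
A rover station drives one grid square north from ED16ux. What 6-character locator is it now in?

ED17ua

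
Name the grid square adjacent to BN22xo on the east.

BN32ao

Longitude subsquare x = 23; +1 → 24, wraps to 0 = a, carry into square.
Longitude square 2; +1 → 3.
The latitude characters are unchanged.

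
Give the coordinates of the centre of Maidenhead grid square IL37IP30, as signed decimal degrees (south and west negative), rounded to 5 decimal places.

Field I=8, L=11: +8·20° lon, +11·10° lat → SW at lon -20°, lat 20°.
Square 3, 7: +3·2° lon, +7·1° lat → SW at lon -14°, lat 27°.
Subsquare i=8, p=15: +8·0.0833333° lon, +15·0.0416667° lat → SW at lon -13.3333°, lat 27.625°.
Extended square 3, 0: +3·0.00833333° lon, +0·0.00416667° lat → SW at lon -13.3083°, lat 27.625°.
Cell spans 0.00833333° lon × 0.00416667° lat. Centre is SW corner plus half of each.
latitude 27.62708, longitude -13.30417.

27.62708, -13.30417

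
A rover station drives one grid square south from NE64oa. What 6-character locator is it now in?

Latitude subsquare a = 0; −1 → -1, wraps to 23 = x, carry into square.
Latitude square 4; −1 → 3.
The longitude characters are unchanged.

NE63ox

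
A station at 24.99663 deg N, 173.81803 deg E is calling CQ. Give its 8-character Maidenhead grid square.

Add 180° to longitude and 90° to latitude: 353.81803, 114.99663.
Field: lon ⌊353.81803/20⌋ = 17 → R; lat ⌊114.99663/10⌋ = 11 → L.
Square: lon ⌊13.81803/2⌋ = 6; lat ⌊4.99663/1⌋ = 4.
Subsquare: lon ⌊1.81803/0.0833333⌋ = 21 → v; lat ⌊0.99663/0.0416667⌋ = 23 → x.
Extended square: lon ⌊0.06803/0.00833333⌋ = 8; lat ⌊0.03830/0.00416667⌋ = 9.

RL64vx89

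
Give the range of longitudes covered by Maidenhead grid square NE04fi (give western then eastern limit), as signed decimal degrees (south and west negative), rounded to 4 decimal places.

80.4167, 80.5000

Field N=13, E=4: +13·20° lon, +4·10° lat → SW at lon 80°, lat -50°.
Square 0, 4: +0·2° lon, +4·1° lat → SW at lon 80°, lat -46°.
Subsquare f=5, i=8: +5·0.0833333° lon, +8·0.0416667° lat → SW at lon 80.4167°, lat -45.6667°.
Cell spans 0.0833333° lon × 0.0416667° lat.
west 80.4167, east 80.5000.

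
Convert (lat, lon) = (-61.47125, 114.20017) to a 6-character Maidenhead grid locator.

OC78cm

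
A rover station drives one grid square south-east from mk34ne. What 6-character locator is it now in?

MK34od

Longitude subsquare n = 13; +1 → 14 = o.
Latitude subsquare e = 4; −1 → 3 = d.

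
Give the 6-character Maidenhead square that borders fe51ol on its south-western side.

Longitude subsquare o = 14; −1 → 13 = n.
Latitude subsquare l = 11; −1 → 10 = k.

FE51nk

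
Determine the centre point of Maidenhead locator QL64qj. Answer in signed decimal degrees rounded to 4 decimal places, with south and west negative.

24.3958, 153.3750

Field Q=16, L=11: +16·20° lon, +11·10° lat → SW at lon 140°, lat 20°.
Square 6, 4: +6·2° lon, +4·1° lat → SW at lon 152°, lat 24°.
Subsquare q=16, j=9: +16·0.0833333° lon, +9·0.0416667° lat → SW at lon 153.333°, lat 24.375°.
Cell spans 0.0833333° lon × 0.0416667° lat. Centre is SW corner plus half of each.
latitude 24.3958, longitude 153.3750.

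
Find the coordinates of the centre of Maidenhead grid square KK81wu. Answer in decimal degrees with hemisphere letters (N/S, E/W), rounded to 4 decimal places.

11.8542° N, 37.8750° E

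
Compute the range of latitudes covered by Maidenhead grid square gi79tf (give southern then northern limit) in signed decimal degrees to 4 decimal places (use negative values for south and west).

-0.7917, -0.7500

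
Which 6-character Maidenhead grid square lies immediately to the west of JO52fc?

Longitude subsquare f = 5; −1 → 4 = e.
The latitude characters are unchanged.

JO52ec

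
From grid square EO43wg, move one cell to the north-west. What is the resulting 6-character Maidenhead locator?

EO43vh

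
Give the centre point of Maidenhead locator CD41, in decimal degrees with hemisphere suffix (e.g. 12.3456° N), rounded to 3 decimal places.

Field C=2, D=3: +2·20° lon, +3·10° lat → SW at lon -140°, lat -60°.
Square 4, 1: +4·2° lon, +1·1° lat → SW at lon -132°, lat -59°.
Cell spans 2° lon × 1° lat. Centre is SW corner plus half of each.
latitude 58.500° S, longitude 131.000° W.

58.500° S, 131.000° W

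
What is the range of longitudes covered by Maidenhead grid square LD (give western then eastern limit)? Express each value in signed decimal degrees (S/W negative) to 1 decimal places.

Field L=11, D=3: +11·20° lon, +3·10° lat → SW at lon 40°, lat -60°.
Cell spans 20° lon × 10° lat.
west 40.0, east 60.0.

40.0, 60.0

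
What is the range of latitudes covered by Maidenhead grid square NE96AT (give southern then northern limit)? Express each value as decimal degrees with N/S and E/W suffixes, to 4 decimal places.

43.2083° S, 43.1667° S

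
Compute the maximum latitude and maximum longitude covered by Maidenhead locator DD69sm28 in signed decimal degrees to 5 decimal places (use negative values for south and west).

Field D=3, D=3: +3·20° lon, +3·10° lat → SW at lon -120°, lat -60°.
Square 6, 9: +6·2° lon, +9·1° lat → SW at lon -108°, lat -51°.
Subsquare s=18, m=12: +18·0.0833333° lon, +12·0.0416667° lat → SW at lon -106.5°, lat -50.5°.
Extended square 2, 8: +2·0.00833333° lon, +8·0.00416667° lat → SW at lon -106.483°, lat -50.4667°.
Cell spans 0.00833333° lon × 0.00416667° lat. NE corner is SW corner plus one full cell.
latitude -50.46250, longitude -106.47500.

-50.46250, -106.47500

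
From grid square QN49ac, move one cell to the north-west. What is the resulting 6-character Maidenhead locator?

QN39xd

Longitude subsquare a = 0; −1 → -1, wraps to 23 = x, carry into square.
Longitude square 4; −1 → 3.
Latitude subsquare c = 2; +1 → 3 = d.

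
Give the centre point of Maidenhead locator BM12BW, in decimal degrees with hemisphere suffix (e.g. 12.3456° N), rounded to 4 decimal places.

Field B=1, M=12: +1·20° lon, +12·10° lat → SW at lon -160°, lat 30°.
Square 1, 2: +1·2° lon, +2·1° lat → SW at lon -158°, lat 32°.
Subsquare b=1, w=22: +1·0.0833333° lon, +22·0.0416667° lat → SW at lon -157.917°, lat 32.9167°.
Cell spans 0.0833333° lon × 0.0416667° lat. Centre is SW corner plus half of each.
latitude 32.9375° N, longitude 157.8750° W.

32.9375° N, 157.8750° W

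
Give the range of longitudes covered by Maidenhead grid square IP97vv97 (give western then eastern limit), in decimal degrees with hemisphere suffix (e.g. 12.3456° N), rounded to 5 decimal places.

0.17500° W, 0.16667° W

Field I=8, P=15: +8·20° lon, +15·10° lat → SW at lon -20°, lat 60°.
Square 9, 7: +9·2° lon, +7·1° lat → SW at lon -2°, lat 67°.
Subsquare v=21, v=21: +21·0.0833333° lon, +21·0.0416667° lat → SW at lon -0.25°, lat 67.875°.
Extended square 9, 7: +9·0.00833333° lon, +7·0.00416667° lat → SW at lon -0.175°, lat 67.9042°.
Cell spans 0.00833333° lon × 0.00416667° lat.
west 0.17500° W, east 0.16667° W.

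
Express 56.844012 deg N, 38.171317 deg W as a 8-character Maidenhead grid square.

Offset from 180°W / 90°S: lon 141.82868°, lat 146.84401°.
Field (20°×10°, letters A–R): lon ⌊141.82868/20⌋ = 7 → H; lat ⌊146.84401/10⌋ = 14 → O.
Square (2°×1°, digits 0–9): lon ⌊1.82868/2⌋ = 0; lat ⌊6.84401/1⌋ = 6.
Subsquare (5′×2.5′, letters a–x): lon ⌊1.82868/0.0833333⌋ = 21 → v; lat ⌊0.84401/0.0416667⌋ = 20 → u.
Extended square (30″×15″, digits 0–9): lon ⌊0.07868/0.00833333⌋ = 9; lat ⌊0.01068/0.00416667⌋ = 2.

HO06vu92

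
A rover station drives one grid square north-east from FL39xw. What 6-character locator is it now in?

Longitude subsquare x = 23; +1 → 24, wraps to 0 = a, carry into square.
Longitude square 3; +1 → 4.
Latitude subsquare w = 22; +1 → 23 = x.

FL49ax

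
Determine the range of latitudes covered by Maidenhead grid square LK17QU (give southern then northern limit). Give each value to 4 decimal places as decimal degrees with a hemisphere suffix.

Field L=11, K=10: +11·20° lon, +10·10° lat → SW at lon 40°, lat 10°.
Square 1, 7: +1·2° lon, +7·1° lat → SW at lon 42°, lat 17°.
Subsquare q=16, u=20: +16·0.0833333° lon, +20·0.0416667° lat → SW at lon 43.3333°, lat 17.8333°.
Cell spans 0.0833333° lon × 0.0416667° lat.
south 17.8333° N, north 17.8750° N.

17.8333° N, 17.8750° N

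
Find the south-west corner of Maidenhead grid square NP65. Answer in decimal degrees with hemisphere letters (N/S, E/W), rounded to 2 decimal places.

65.00° N, 92.00° E

Field N=13, P=15: +13·20° lon, +15·10° lat → SW at lon 80°, lat 60°.
Square 6, 5: +6·2° lon, +5·1° lat → SW at lon 92°, lat 65°.
latitude 65.00° N, longitude 92.00° E.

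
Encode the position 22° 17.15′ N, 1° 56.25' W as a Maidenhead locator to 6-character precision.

IL92ag

Offset from 180°W / 90°S: lon 178.0625°, lat 112.2858°.
Field: lon ⌊178.0625/20⌋ = 8 → I; lat ⌊112.2858/10⌋ = 11 → L.
Square: lon ⌊18.0625/2⌋ = 9; lat ⌊2.2858/1⌋ = 2.
Subsquare: lon ⌊0.0625/0.0833333⌋ = 0 → a; lat ⌊0.2858/0.0416667⌋ = 6 → g.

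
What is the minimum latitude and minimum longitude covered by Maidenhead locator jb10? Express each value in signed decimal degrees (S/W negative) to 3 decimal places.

-80.000, 2.000

Field J=9, B=1: +9·20° lon, +1·10° lat → SW at lon 0°, lat -80°.
Square 1, 0: +1·2° lon, +0·1° lat → SW at lon 2°, lat -80°.
latitude -80.000, longitude 2.000.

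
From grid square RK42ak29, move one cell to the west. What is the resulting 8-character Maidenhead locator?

RK42ak19

Longitude extended square 2; −1 → 1.
The latitude characters are unchanged.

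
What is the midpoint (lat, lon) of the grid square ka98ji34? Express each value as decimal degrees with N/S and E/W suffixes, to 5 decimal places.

81.64792° S, 38.77917° E

Field K=10, A=0: +10·20° lon, +0·10° lat → SW at lon 20°, lat -90°.
Square 9, 8: +9·2° lon, +8·1° lat → SW at lon 38°, lat -82°.
Subsquare j=9, i=8: +9·0.0833333° lon, +8·0.0416667° lat → SW at lon 38.75°, lat -81.6667°.
Extended square 3, 4: +3·0.00833333° lon, +4·0.00416667° lat → SW at lon 38.775°, lat -81.65°.
Cell spans 0.00833333° lon × 0.00416667° lat. Centre is SW corner plus half of each.
latitude 81.64792° S, longitude 38.77917° E.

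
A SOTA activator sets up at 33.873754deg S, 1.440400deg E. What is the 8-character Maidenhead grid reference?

JF06rd20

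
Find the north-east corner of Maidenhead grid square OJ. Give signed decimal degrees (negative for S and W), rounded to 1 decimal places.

Field O=14, J=9: +14·20° lon, +9·10° lat → SW at lon 100°, lat 0°.
Cell spans 20° lon × 10° lat. NE corner is SW corner plus one full cell.
latitude 10.0, longitude 120.0.

10.0, 120.0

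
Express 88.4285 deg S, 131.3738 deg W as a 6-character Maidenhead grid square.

Offset from 180°W / 90°S: lon 48.6262°, lat 1.5715°.
Field (20°×10°, letters A–R): lon ⌊48.6262/20⌋ = 2 → C; lat ⌊1.5715/10⌋ = 0 → A.
Square (2°×1°, digits 0–9): lon ⌊8.6262/2⌋ = 4; lat ⌊1.5715/1⌋ = 1.
Subsquare (5′×2.5′, letters a–x): lon ⌊0.6262/0.0833333⌋ = 7 → h; lat ⌊0.5715/0.0416667⌋ = 13 → n.

CA41hn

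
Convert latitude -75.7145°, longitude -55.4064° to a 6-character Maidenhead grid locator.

GB24hg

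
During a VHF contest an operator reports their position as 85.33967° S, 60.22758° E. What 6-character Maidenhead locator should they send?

MA04cp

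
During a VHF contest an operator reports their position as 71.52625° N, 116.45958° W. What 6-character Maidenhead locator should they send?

Offset from 180°W / 90°S: lon 63.5404°, lat 161.5263°.
Field: lon ⌊63.5404/20⌋ = 3 → D; lat ⌊161.5263/10⌋ = 16 → Q.
Square: lon ⌊3.5404/2⌋ = 1; lat ⌊1.5263/1⌋ = 1.
Subsquare: lon ⌊1.5404/0.0833333⌋ = 18 → s; lat ⌊0.5263/0.0416667⌋ = 12 → m.

DQ11sm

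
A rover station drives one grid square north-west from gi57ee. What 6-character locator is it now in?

GI57df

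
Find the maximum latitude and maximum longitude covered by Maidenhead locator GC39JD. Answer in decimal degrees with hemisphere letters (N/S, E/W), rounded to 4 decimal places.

60.8333° S, 53.1667° W

Field G=6, C=2: +6·20° lon, +2·10° lat → SW at lon -60°, lat -70°.
Square 3, 9: +3·2° lon, +9·1° lat → SW at lon -54°, lat -61°.
Subsquare j=9, d=3: +9·0.0833333° lon, +3·0.0416667° lat → SW at lon -53.25°, lat -60.875°.
Cell spans 0.0833333° lon × 0.0416667° lat. NE corner is SW corner plus one full cell.
latitude 60.8333° S, longitude 53.1667° W.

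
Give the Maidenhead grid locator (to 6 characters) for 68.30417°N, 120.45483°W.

Shift to the Maidenhead origin (180°W, 90°S): lon 59.5452, lat 158.3042.
Field: 59.5452/20 → 2 → C, 158.3042/10 → 15 → P; chars CP.
Square: 19.5452/2 → 9, 8.3042/1 → 8; chars 98.
Subsquare: 1.5452/0.0833333 → 18 → s, 0.3042/0.0416667 → 7 → h; chars sh.

CP98sh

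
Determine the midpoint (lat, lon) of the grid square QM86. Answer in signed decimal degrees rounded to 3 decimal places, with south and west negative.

Field Q=16, M=12: +16·20° lon, +12·10° lat → SW at lon 140°, lat 30°.
Square 8, 6: +8·2° lon, +6·1° lat → SW at lon 156°, lat 36°.
Cell spans 2° lon × 1° lat. Centre is SW corner plus half of each.
latitude 36.500, longitude 157.000.

36.500, 157.000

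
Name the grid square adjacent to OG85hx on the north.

OG86ha

Latitude subsquare x = 23; +1 → 24, wraps to 0 = a, carry into square.
Latitude square 5; +1 → 6.
The longitude characters are unchanged.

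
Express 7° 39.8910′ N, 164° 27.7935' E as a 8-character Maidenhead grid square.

RJ27fp59

Offset from 180°W / 90°S: lon 344.46322°, lat 97.66485°.
Field: 344.46322/20 → 17 → R, 97.66485/10 → 9 → J; chars RJ.
Square: 4.46322/2 → 2, 7.66485/1 → 7; chars 27.
Subsquare: 0.46322/0.0833333 → 5 → f, 0.66485/0.0416667 → 15 → p; chars fp.
Extended square: 0.04656/0.00833333 → 5, 0.03985/0.00416667 → 9; chars 59.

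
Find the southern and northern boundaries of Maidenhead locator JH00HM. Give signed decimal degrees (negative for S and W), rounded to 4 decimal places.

-19.5000, -19.4583

Field J=9, H=7: +9·20° lon, +7·10° lat → SW at lon 0°, lat -20°.
Square 0, 0: +0·2° lon, +0·1° lat → SW at lon 0°, lat -20°.
Subsquare h=7, m=12: +7·0.0833333° lon, +12·0.0416667° lat → SW at lon 0.583333°, lat -19.5°.
Cell spans 0.0833333° lon × 0.0416667° lat.
south -19.5000, north -19.4583.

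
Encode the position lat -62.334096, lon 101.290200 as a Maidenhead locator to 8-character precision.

Shift to the Maidenhead origin (180°W, 90°S): lon 281.29020, lat 27.66590.
Field (20°×10°, letters A–R): lon ⌊281.29020/20⌋ = 14 → O; lat ⌊27.66590/10⌋ = 2 → C.
Square (2°×1°, digits 0–9): lon ⌊1.29020/2⌋ = 0; lat ⌊7.66590/1⌋ = 7.
Subsquare (5′×2.5′, letters a–x): lon ⌊1.29020/0.0833333⌋ = 15 → p; lat ⌊0.66590/0.0416667⌋ = 15 → p.
Extended square (30″×15″, digits 0–9): lon ⌊0.04020/0.00833333⌋ = 4; lat ⌊0.04090/0.00416667⌋ = 9.

OC07pp49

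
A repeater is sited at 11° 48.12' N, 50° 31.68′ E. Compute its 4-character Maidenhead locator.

LK51

Offset from 180°W / 90°S: lon 230.53°, lat 101.80°.
Field: 230.53/20 → 11 → L, 101.80/10 → 10 → K; chars LK.
Square: 10.53/2 → 5, 1.80/1 → 1; chars 51.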